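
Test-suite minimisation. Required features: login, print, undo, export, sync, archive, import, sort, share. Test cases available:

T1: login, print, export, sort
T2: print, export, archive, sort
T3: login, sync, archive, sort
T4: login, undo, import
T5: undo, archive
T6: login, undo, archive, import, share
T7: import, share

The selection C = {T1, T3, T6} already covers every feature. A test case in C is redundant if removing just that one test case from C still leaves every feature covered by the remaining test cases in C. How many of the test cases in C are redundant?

0

Drop T1: print, export uncovered — not redundant.
Drop T3: sync uncovered — not redundant.
Drop T6: undo, import, share uncovered — not redundant.
None of the test cases in C is redundant.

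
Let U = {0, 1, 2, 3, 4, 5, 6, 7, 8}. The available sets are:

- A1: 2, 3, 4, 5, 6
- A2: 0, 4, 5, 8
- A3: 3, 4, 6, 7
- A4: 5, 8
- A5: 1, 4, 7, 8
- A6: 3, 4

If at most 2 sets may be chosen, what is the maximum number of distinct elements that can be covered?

Choosing A1, A5 covers {1, 2, 3, 4, 5, 6, 7, 8} — 8 elements.
No choice of 2 sets does better; here 0 is left uncovered.

8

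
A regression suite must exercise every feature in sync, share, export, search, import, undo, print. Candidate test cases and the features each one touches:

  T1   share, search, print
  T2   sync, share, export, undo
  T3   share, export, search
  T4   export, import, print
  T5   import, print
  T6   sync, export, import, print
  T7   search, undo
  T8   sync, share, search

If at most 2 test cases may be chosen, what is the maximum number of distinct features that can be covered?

6

Choosing T1, T2 covers {sync, share, export, search, undo, print} — 6 features.
No choice of 2 test cases does better; here import is left uncovered.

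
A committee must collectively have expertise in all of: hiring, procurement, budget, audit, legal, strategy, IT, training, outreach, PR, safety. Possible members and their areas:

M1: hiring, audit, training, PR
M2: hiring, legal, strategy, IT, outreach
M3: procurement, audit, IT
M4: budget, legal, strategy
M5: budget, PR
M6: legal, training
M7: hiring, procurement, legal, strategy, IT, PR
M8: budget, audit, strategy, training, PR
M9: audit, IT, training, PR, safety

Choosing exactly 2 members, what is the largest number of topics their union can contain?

Choosing M2, M8 covers {hiring, budget, audit, legal, strategy, IT, training, outreach, PR} — 9 topics.
No choice of 2 members does better; here procurement, safety are left uncovered.

9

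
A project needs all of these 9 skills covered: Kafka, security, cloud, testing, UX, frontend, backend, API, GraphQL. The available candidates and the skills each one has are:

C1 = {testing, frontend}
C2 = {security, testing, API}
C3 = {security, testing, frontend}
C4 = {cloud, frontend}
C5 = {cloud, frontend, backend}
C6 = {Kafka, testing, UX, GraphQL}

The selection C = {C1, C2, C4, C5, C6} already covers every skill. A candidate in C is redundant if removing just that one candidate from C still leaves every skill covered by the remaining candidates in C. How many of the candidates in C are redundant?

Drop C1: the rest still cover every skill — redundant.
Drop C2: security, API uncovered — not redundant.
Drop C4: the rest still cover every skill — redundant.
Drop C5: backend uncovered — not redundant.
Drop C6: Kafka, UX, GraphQL uncovered — not redundant.
2 redundant: C1, C4.

2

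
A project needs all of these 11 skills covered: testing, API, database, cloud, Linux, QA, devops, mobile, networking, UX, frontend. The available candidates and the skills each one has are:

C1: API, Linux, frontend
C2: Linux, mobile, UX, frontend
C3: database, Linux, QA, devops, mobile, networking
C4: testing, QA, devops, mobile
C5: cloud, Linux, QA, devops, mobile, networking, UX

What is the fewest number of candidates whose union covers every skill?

C1, C3, C4, C5 together cover {testing, API, database, cloud, Linux, QA, devops, mobile, networking, UX, frontend} — every skill.
No 3 of the 5 candidates cover everything (all 10 triples fall short), so 4 is minimum.

4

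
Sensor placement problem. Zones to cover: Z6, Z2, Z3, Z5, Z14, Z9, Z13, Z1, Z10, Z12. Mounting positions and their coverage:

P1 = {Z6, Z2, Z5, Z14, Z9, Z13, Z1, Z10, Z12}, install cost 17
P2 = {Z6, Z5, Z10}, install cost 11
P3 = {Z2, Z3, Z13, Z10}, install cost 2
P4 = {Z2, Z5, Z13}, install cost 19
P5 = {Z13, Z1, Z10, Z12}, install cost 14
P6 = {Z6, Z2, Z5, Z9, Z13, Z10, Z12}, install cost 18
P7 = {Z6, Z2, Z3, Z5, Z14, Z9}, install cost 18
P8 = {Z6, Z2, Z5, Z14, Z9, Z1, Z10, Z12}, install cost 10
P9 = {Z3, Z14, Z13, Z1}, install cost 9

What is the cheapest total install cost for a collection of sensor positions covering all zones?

P3, P8 cover every zone at install cost 2 + 10 = 12.
Any cover uses at least 2 sensor positions; among all covering selections none totals below 12.

12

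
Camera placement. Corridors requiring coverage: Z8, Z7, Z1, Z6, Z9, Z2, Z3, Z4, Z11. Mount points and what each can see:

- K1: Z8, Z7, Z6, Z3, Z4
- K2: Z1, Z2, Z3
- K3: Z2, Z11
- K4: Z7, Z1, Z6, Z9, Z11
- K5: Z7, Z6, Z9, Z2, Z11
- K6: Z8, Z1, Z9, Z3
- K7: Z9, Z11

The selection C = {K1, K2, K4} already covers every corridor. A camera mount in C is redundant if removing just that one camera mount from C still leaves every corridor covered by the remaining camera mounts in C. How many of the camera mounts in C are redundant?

Drop K1: Z8, Z4 uncovered — not redundant.
Drop K2: Z2 uncovered — not redundant.
Drop K4: Z9, Z11 uncovered — not redundant.
None of the camera mounts in C is redundant.

0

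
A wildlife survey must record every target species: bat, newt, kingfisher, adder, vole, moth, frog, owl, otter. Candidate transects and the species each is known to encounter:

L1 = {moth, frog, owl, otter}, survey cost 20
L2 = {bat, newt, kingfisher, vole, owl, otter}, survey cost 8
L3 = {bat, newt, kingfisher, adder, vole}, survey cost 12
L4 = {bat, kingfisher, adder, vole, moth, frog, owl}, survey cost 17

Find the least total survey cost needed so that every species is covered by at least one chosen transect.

L2, L4 cover every species at survey cost 8 + 17 = 25.
Any cover uses at least 2 transects; among all covering selections none totals below 25.

25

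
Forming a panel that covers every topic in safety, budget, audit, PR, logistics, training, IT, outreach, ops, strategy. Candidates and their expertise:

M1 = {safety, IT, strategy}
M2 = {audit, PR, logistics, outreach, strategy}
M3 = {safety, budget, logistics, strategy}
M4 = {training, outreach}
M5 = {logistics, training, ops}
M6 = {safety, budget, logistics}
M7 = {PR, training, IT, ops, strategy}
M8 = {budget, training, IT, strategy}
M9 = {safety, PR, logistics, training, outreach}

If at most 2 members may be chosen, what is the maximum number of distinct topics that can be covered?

Choosing M2, M7 covers {audit, PR, logistics, training, IT, outreach, ops, strategy} — 8 topics.
No choice of 2 members does better; here safety, budget are left uncovered.

8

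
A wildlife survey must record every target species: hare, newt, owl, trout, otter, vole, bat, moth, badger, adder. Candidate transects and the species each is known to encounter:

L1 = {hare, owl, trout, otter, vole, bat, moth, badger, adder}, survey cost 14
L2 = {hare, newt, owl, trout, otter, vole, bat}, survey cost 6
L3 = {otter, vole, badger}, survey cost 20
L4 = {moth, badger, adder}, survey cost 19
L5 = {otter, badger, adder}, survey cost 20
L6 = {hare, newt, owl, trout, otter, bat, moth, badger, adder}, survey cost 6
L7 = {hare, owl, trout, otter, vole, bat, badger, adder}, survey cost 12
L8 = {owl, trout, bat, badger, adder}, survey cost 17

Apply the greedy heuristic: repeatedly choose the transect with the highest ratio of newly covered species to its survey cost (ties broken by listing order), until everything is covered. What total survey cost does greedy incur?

12

Pick 1: L6 adds 9 new (hare, newt, owl, trout, otter, bat, moth, badger, adder) at survey cost 6 (ratio 9/6).
Pick 2: L2 adds 1 new (vole) at survey cost 6 (ratio 1/6).
Greedy total survey cost: 6 + 6 = 12.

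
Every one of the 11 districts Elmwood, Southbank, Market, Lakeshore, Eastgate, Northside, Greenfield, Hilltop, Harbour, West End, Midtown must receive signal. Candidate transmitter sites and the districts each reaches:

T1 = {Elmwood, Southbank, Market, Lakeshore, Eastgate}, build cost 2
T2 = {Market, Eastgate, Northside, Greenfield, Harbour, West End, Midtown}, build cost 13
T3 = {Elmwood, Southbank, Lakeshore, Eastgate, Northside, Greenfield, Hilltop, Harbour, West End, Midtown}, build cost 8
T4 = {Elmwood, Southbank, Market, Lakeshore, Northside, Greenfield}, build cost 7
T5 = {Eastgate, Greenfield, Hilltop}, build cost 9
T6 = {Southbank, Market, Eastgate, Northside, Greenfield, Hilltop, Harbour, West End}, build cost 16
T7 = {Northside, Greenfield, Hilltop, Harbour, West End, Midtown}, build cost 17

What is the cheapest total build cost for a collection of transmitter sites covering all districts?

T1, T3 cover every district at build cost 2 + 8 = 10.
Any cover uses at least 2 transmitter sites; among all covering selections none totals below 10.

10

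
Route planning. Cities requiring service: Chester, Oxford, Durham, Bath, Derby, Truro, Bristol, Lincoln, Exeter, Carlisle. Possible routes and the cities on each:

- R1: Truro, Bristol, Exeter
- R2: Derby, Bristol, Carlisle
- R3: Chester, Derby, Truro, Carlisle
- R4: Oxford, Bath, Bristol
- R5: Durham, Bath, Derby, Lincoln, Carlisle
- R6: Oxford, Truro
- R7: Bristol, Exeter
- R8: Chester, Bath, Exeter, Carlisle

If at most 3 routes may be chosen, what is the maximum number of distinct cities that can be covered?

9

Choosing R1, R3, R5 covers {Chester, Durham, Bath, Derby, Truro, Bristol, Lincoln, Exeter, Carlisle} — 9 cities.
No choice of 3 routes does better; here Oxford is left uncovered.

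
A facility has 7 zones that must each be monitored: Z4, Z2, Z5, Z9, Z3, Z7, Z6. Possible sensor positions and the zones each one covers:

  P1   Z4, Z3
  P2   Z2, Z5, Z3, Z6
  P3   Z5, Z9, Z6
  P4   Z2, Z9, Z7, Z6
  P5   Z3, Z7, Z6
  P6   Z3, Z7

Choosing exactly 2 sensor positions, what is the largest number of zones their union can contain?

Choosing P1, P4 covers {Z4, Z2, Z9, Z3, Z7, Z6} — 6 zones.
No choice of 2 sensor positions does better; here Z5 is left uncovered.

6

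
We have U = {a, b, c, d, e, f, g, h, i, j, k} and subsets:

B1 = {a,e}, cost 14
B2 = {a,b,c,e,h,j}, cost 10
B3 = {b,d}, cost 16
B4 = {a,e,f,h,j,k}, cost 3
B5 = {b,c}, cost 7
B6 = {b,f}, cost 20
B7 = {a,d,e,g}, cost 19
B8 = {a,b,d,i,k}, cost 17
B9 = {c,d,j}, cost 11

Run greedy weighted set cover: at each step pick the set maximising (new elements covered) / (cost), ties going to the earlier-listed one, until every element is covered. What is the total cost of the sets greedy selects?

46

Pick 1: B4 adds 6 new (a, e, f, h, j, k) at cost 3 (ratio 6/3).
Pick 2: B5 adds 2 new (b, c) at cost 7 (ratio 2/7).
Pick 3: B8 adds 2 new (d, i) at cost 17 (ratio 2/17).
Pick 4: B7 adds 1 new (g) at cost 19 (ratio 1/19).
Greedy total cost: 3 + 7 + 17 + 19 = 46.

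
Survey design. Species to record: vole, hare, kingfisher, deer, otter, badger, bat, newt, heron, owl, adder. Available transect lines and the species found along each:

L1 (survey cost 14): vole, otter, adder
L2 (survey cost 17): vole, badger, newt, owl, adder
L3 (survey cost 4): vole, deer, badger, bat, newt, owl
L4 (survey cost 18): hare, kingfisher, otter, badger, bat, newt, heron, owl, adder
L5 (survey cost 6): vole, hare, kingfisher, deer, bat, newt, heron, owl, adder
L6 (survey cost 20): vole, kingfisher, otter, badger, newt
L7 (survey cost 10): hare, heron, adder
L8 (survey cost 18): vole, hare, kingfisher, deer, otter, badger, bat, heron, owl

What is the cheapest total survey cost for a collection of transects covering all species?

22

L3, L4 cover every species at survey cost 4 + 18 = 22.
Any cover uses at least 2 transects; among all covering selections none totals below 22.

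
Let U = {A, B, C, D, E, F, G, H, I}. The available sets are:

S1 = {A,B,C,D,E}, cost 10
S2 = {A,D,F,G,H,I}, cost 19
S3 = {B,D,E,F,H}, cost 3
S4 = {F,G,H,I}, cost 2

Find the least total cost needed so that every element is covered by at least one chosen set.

S1, S4 cover every element at cost 10 + 2 = 12.
Any cover uses at least 2 sets; among all covering selections none totals below 12.
Greedy by coverage-per-cost would pick S4, S3, S1 for 15 — worse than the optimum 12.

12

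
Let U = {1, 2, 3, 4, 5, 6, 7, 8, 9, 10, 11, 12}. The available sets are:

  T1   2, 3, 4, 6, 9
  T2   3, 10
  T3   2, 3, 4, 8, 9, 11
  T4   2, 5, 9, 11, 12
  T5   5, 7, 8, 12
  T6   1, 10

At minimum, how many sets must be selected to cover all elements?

4

T1, T3, T5, T6 together cover {1, 2, 3, 4, 5, 6, 7, 8, 9, 10, 11, 12} — every element.
No 3 of the 6 sets cover everything (all 20 triples fall short), so 4 is minimum.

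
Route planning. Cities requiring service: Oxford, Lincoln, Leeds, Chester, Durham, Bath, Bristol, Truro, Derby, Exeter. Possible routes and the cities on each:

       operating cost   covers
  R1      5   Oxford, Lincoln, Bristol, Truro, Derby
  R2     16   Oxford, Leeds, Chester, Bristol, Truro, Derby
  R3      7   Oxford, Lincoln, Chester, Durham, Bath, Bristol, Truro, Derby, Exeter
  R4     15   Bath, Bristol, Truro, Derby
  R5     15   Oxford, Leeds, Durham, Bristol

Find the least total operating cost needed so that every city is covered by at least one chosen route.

R3, R5 cover every city at operating cost 7 + 15 = 22.
Any cover uses at least 2 routes; among all covering selections none totals below 22.

22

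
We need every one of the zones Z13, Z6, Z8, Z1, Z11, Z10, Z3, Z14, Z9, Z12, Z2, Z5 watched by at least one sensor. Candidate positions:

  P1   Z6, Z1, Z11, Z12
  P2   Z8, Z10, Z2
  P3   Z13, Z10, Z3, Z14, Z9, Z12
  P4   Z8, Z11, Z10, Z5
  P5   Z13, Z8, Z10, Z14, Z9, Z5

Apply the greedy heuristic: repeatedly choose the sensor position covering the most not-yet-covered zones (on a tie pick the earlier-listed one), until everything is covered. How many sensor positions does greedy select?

Pick 1: P3 covers 6 new zones (Z13, Z10, Z3, Z14, Z9, Z12).
Pick 2: P1 covers 3 new zones (Z6, Z1, Z11).
Pick 3: P2 covers 2 new zones (Z8, Z2).
Pick 4: P4 covers 1 new zones (Z5).
Greedy uses 4 sensor positions.

4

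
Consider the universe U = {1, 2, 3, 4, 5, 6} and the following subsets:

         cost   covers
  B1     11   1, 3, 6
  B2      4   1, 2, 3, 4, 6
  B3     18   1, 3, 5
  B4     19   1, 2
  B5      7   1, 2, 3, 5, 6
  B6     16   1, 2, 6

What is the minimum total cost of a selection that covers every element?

B2, B5 cover every element at cost 4 + 7 = 11.
Any cover uses at least 2 sets; among all covering selections none totals below 11.

11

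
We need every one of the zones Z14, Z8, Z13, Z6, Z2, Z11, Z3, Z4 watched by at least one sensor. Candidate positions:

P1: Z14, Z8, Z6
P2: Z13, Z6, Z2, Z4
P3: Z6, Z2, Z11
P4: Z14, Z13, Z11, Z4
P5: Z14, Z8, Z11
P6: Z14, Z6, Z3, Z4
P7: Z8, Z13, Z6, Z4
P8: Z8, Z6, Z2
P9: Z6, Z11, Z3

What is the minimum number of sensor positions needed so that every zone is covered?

P1, P2, P9 together cover {Z14, Z8, Z13, Z6, Z2, Z11, Z3, Z4} — every zone.
No 2 of the 9 sensor positions cover everything (all 36 pairs fall short), so 3 is minimum.

3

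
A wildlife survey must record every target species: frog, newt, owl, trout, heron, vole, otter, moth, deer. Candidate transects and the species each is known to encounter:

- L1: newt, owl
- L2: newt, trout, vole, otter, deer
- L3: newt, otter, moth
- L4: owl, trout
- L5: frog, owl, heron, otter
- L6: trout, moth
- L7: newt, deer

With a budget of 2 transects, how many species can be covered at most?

8

Choosing L2, L5 covers {frog, newt, owl, trout, heron, vole, otter, deer} — 8 species.
No choice of 2 transects does better; here moth is left uncovered.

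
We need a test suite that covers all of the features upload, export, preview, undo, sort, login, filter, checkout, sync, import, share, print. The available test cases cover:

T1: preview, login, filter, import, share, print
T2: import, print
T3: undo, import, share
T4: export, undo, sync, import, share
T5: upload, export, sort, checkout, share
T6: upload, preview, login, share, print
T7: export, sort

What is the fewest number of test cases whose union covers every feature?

3

T1, T4, T5 together cover {upload, export, preview, undo, sort, login, filter, checkout, sync, import, share, print} — every feature.
No 2 of the 7 test cases cover everything (all 21 pairs fall short), so 3 is minimum.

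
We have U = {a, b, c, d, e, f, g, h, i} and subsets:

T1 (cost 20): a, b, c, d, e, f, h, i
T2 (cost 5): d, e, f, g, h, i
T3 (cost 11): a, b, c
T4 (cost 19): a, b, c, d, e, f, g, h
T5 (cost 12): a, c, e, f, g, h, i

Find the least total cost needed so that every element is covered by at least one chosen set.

16

T2, T3 cover every element at cost 5 + 11 = 16.
Any cover uses at least 2 sets; among all covering selections none totals below 16.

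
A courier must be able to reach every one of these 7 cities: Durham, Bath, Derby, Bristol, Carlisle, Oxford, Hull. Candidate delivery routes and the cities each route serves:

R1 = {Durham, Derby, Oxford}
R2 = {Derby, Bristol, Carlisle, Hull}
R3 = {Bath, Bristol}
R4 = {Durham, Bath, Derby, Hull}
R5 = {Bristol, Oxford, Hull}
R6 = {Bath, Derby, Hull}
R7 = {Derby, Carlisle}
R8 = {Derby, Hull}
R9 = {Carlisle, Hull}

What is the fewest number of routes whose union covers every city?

3

R1, R2, R3 together cover {Durham, Bath, Derby, Bristol, Carlisle, Oxford, Hull} — every city.
No 2 of the 9 routes cover everything (all 36 pairs fall short), so 3 is minimum.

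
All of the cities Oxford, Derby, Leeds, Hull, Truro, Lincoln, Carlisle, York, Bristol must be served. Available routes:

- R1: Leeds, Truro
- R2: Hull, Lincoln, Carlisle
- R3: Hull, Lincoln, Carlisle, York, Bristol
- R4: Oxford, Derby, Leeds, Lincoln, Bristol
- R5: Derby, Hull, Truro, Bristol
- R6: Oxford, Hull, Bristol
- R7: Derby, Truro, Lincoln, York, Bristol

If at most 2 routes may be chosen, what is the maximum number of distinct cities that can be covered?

8

Choosing R3, R4 covers {Oxford, Derby, Leeds, Hull, Lincoln, Carlisle, York, Bristol} — 8 cities.
No choice of 2 routes does better; here Truro is left uncovered.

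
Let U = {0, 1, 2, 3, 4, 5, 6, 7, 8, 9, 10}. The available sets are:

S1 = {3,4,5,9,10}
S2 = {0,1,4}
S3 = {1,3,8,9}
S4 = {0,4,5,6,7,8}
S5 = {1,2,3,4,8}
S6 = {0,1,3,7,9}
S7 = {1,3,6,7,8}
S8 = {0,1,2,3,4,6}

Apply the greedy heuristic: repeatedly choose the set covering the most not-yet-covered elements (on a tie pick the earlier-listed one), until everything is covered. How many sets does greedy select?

Pick 1: S4 covers 6 new elements (0, 4, 5, 6, 7, 8).
Pick 2: S1 covers 3 new elements (3, 9, 10).
Pick 3: S5 covers 2 new elements (1, 2).
Greedy uses 3 sets.

3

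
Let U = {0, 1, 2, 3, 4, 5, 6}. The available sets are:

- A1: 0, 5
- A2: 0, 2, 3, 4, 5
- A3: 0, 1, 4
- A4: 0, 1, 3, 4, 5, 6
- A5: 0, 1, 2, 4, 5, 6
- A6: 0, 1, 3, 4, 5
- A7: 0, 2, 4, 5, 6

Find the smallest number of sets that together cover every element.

2

A2, A4 together cover {0, 1, 2, 3, 4, 5, 6} — every element.
No single set contains all 7 elements, so 2 is optimal.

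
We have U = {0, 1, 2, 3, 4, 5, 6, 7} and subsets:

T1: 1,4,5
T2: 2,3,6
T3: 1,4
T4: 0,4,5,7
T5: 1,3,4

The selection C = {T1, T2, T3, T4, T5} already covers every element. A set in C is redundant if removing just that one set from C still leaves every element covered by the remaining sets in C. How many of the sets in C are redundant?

Drop T1: the rest still cover every element — redundant.
Drop T2: 2, 6 uncovered — not redundant.
Drop T3: the rest still cover every element — redundant.
Drop T4: 0, 7 uncovered — not redundant.
Drop T5: the rest still cover every element — redundant.
3 redundant: T1, T3, T5.

3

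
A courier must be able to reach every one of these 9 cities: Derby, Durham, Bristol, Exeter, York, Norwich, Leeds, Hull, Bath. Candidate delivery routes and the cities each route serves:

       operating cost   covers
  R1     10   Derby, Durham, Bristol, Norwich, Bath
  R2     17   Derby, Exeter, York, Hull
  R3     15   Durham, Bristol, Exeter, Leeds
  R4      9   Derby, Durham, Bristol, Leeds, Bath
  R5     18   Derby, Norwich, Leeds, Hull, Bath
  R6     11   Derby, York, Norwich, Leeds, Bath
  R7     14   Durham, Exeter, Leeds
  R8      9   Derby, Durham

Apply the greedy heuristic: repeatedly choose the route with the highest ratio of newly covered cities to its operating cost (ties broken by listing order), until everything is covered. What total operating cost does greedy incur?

Pick 1: R4 adds 5 new (Derby, Durham, Bristol, Leeds, Bath) at operating cost 9 (ratio 5/9).
Pick 2: R6 adds 2 new (York, Norwich) at operating cost 11 (ratio 2/11).
Pick 3: R2 adds 2 new (Exeter, Hull) at operating cost 17 (ratio 2/17).
Greedy total operating cost: 9 + 11 + 17 = 37. (The true optimum is 36, so greedy overshoots here.)

37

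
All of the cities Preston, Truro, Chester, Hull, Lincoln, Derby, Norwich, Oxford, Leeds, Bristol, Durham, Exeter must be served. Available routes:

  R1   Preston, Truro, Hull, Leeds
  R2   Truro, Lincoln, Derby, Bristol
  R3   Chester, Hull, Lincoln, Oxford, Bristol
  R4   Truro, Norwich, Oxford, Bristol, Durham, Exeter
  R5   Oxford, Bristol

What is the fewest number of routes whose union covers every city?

4

R1, R2, R3, R4 together cover {Preston, Truro, Chester, Hull, Lincoln, Derby, Norwich, Oxford, Leeds, Bristol, Durham, Exeter} — every city.
No 3 of the 5 routes cover everything (all 10 triples fall short), so 4 is minimum.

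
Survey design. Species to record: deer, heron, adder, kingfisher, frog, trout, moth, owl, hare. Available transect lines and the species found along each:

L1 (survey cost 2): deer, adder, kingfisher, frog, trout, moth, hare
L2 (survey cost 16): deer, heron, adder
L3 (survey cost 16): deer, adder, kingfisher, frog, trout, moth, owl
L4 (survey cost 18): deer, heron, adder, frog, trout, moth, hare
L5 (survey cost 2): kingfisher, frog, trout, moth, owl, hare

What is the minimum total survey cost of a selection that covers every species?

L2, L5 cover every species at survey cost 16 + 2 = 18.
Any cover uses at least 2 transects; among all covering selections none totals below 18.

18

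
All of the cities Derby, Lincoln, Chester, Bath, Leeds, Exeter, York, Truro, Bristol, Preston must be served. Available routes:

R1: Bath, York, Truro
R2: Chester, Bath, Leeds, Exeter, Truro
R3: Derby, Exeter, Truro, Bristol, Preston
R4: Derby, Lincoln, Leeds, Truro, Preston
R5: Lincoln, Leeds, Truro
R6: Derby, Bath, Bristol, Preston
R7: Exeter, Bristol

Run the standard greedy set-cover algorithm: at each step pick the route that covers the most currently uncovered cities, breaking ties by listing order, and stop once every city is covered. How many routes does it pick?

Pick 1: R2 covers 5 new cities (Chester, Bath, Leeds, Exeter, Truro).
Pick 2: R3 covers 3 new cities (Derby, Bristol, Preston).
Pick 3: R1 covers 1 new cities (York).
Pick 4: R4 covers 1 new cities (Lincoln).
Greedy uses 4 routes.

4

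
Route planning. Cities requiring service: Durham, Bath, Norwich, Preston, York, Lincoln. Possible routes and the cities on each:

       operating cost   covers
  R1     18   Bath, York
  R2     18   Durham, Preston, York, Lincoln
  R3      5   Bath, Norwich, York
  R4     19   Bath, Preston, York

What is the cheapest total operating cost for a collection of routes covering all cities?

23

R2, R3 cover every city at operating cost 18 + 5 = 23.
Any cover uses at least 2 routes; among all covering selections none totals below 23.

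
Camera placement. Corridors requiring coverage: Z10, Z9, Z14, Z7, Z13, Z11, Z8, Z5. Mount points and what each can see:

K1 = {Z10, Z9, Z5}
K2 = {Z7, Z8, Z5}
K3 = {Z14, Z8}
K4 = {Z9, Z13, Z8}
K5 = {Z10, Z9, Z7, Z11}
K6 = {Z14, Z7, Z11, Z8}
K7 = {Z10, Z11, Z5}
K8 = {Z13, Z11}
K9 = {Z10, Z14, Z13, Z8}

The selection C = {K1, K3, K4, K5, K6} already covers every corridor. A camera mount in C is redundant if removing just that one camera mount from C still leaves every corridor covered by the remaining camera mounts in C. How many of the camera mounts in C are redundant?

3

Drop K1: Z5 uncovered — not redundant.
Drop K3: the rest still cover every corridor — redundant.
Drop K4: Z13 uncovered — not redundant.
Drop K5: the rest still cover every corridor — redundant.
Drop K6: the rest still cover every corridor — redundant.
3 redundant: K3, K5, K6.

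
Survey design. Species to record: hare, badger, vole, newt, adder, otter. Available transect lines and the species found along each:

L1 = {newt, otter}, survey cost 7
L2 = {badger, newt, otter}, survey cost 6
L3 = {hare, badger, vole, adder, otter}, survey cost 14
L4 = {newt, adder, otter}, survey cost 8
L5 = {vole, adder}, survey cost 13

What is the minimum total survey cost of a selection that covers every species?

L2, L3 cover every species at survey cost 6 + 14 = 20.
Any cover uses at least 2 transects; among all covering selections none totals below 20.

20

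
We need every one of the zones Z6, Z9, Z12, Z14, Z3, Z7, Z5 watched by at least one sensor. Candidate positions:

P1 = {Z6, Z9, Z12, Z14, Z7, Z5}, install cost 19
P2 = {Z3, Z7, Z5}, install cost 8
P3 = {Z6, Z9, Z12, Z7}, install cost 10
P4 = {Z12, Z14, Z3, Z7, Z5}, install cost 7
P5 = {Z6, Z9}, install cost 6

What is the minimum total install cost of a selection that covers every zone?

P4, P5 cover every zone at install cost 7 + 6 = 13.
Any cover uses at least 2 sensor positions; among all covering selections none totals below 13.

13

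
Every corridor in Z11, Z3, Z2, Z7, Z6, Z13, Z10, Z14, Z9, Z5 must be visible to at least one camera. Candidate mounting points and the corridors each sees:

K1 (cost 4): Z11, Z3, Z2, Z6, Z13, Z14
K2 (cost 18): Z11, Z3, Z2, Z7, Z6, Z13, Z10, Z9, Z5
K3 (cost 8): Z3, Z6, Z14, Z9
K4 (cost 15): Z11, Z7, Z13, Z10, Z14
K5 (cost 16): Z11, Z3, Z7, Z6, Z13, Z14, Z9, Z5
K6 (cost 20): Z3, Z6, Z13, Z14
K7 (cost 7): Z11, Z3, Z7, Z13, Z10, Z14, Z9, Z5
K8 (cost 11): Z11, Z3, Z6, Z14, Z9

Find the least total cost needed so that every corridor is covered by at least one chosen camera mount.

K1, K7 cover every corridor at cost 4 + 7 = 11.
Any cover uses at least 2 camera mounts; among all covering selections none totals below 11.

11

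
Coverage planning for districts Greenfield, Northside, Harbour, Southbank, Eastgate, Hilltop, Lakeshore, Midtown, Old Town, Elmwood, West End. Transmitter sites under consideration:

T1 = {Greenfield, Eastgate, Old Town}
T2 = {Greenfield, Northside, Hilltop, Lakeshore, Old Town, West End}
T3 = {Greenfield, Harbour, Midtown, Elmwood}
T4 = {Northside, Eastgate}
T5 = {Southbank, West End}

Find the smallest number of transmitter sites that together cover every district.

T1, T2, T3, T5 together cover {Greenfield, Northside, Harbour, Southbank, Eastgate, Hilltop, Lakeshore, Midtown, Old Town, Elmwood, West End} — every district.
No 3 of the 5 transmitter sites cover everything (all 10 triples fall short), so 4 is minimum.

4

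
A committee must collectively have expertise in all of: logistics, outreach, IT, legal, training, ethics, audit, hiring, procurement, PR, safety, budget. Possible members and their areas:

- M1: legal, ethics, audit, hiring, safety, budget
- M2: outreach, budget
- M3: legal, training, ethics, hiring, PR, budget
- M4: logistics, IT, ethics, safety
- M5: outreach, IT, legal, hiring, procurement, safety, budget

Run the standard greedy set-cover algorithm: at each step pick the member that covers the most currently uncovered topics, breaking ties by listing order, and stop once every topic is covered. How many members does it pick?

4

Pick 1: M5 covers 7 new topics (outreach, IT, legal, hiring, procurement, safety, budget).
Pick 2: M3 covers 3 new topics (training, ethics, PR).
Pick 3: M1 covers 1 new topics (audit).
Pick 4: M4 covers 1 new topics (logistics).
Greedy uses 4 members.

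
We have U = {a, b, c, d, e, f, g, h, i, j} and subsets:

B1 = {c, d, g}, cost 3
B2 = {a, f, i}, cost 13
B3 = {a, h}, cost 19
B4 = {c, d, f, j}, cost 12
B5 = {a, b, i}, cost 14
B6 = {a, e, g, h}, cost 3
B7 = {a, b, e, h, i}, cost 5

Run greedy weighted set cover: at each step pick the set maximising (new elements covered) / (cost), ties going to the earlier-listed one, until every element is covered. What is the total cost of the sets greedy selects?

Pick 1: B6 adds 4 new (a, e, g, h) at cost 3 (ratio 4/3).
Pick 2: B1 adds 2 new (c, d) at cost 3 (ratio 2/3).
Pick 3: B7 adds 2 new (b, i) at cost 5 (ratio 2/5).
Pick 4: B4 adds 2 new (f, j) at cost 12 (ratio 2/12).
Greedy total cost: 3 + 3 + 5 + 12 = 23. (The true optimum is 20, so greedy overshoots here.)

23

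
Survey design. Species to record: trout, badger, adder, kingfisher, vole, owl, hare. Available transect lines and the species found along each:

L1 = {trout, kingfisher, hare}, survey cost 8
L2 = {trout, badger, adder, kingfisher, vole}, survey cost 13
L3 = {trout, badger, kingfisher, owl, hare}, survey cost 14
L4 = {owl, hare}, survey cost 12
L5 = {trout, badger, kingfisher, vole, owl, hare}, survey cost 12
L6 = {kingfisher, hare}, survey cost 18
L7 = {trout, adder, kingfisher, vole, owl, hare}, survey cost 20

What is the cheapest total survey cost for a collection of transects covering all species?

25

L2, L4 cover every species at survey cost 13 + 12 = 25.
Any cover uses at least 2 transects; among all covering selections none totals below 25.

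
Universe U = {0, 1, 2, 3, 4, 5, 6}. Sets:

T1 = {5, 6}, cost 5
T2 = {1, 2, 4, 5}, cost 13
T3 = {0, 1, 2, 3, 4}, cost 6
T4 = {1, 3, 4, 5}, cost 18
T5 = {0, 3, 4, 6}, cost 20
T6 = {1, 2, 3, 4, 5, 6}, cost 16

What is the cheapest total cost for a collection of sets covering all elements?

T1, T3 cover every element at cost 5 + 6 = 11.
Any cover uses at least 2 sets; among all covering selections none totals below 11.

11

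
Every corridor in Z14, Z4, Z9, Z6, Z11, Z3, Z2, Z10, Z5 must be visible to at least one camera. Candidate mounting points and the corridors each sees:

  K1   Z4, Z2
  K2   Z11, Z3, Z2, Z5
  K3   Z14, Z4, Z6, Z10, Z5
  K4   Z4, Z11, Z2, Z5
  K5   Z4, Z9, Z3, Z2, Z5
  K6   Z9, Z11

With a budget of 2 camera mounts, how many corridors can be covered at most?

Choosing K2, K3 covers {Z14, Z4, Z6, Z11, Z3, Z2, Z10, Z5} — 8 corridors.
No choice of 2 camera mounts does better; here Z9 is left uncovered.

8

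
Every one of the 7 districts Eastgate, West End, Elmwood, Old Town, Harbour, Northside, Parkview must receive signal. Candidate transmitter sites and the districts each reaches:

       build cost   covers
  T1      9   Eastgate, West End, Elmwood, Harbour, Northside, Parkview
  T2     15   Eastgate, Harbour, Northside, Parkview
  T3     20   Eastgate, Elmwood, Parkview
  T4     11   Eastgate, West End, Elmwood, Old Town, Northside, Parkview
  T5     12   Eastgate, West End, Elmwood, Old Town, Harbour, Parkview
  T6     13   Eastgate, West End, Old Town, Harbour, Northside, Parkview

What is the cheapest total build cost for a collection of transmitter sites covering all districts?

20

T1, T4 cover every district at build cost 9 + 11 = 20.
Any cover uses at least 2 transmitter sites; among all covering selections none totals below 20.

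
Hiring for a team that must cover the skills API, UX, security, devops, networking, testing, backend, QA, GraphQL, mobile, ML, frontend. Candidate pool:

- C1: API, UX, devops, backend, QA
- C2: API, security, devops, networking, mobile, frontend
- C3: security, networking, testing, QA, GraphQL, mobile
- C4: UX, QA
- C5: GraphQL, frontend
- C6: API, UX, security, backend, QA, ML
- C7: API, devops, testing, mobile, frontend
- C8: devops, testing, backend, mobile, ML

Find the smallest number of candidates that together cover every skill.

C2, C3, C6 together cover {API, UX, security, devops, networking, testing, backend, QA, GraphQL, mobile, ML, frontend} — every skill.
No 2 of the 8 candidates cover everything (all 28 pairs fall short), so 3 is minimum.

3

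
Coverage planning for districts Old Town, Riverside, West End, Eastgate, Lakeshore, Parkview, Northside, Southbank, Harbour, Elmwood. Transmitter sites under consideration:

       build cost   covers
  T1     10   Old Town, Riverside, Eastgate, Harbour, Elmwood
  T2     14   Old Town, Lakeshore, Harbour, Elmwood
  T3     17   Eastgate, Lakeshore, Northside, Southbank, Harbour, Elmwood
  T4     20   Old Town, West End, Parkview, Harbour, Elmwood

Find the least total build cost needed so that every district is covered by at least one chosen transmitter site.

T1, T3, T4 cover every district at build cost 10 + 17 + 20 = 47.
Any cover uses at least 3 transmitter sites; among all covering selections none totals below 47.

47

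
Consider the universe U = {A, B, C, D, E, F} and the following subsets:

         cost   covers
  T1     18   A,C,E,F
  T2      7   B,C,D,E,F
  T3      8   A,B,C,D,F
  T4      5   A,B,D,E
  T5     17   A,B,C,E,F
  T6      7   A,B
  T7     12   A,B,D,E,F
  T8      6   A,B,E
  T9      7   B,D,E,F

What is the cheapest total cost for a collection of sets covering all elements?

12

T2, T4 cover every element at cost 7 + 5 = 12.
Any cover uses at least 2 sets; among all covering selections none totals below 12.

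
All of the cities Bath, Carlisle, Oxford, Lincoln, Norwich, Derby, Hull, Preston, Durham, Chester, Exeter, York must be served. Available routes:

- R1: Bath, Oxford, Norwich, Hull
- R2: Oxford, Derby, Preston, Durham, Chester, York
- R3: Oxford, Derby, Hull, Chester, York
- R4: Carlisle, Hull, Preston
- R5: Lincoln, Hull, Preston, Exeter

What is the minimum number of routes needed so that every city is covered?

R1, R2, R4, R5 together cover {Bath, Carlisle, Oxford, Lincoln, Norwich, Derby, Hull, Preston, Durham, Chester, Exeter, York} — every city.
No 3 of the 5 routes cover everything (all 10 triples fall short), so 4 is minimum.

4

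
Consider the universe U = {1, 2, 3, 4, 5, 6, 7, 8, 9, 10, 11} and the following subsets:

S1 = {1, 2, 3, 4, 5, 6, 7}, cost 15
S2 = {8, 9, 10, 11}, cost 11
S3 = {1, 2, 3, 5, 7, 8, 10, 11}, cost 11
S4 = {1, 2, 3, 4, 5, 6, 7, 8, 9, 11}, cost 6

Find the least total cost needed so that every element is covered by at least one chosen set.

S2, S4 cover every element at cost 11 + 6 = 17.
Any cover uses at least 2 sets; among all covering selections none totals below 17.

17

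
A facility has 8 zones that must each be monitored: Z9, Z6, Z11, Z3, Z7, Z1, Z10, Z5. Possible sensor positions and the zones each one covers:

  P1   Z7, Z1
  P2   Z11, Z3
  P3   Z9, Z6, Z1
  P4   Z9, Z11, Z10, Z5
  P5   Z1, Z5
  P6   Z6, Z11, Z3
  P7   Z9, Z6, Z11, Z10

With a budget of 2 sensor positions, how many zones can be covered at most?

Choosing P1, P4 covers {Z9, Z11, Z7, Z1, Z10, Z5} — 6 zones.
No choice of 2 sensor positions does better; here Z6, Z3 are left uncovered.

6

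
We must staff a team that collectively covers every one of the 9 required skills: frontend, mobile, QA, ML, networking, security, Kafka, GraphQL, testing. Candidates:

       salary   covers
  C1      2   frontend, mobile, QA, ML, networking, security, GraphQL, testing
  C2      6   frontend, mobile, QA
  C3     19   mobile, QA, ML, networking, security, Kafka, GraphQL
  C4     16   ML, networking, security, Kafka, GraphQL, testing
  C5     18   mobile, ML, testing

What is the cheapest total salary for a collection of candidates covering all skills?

18

C1, C4 cover every skill at salary 2 + 16 = 18.
Any cover uses at least 2 candidates; among all covering selections none totals below 18.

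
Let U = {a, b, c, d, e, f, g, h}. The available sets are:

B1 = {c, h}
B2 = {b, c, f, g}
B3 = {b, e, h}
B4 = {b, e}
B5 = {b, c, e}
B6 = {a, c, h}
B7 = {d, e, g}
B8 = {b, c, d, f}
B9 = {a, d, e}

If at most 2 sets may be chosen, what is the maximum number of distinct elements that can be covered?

7

Choosing B2, B9 covers {a, b, c, d, e, f, g} — 7 elements.
No choice of 2 sets does better; here h is left uncovered.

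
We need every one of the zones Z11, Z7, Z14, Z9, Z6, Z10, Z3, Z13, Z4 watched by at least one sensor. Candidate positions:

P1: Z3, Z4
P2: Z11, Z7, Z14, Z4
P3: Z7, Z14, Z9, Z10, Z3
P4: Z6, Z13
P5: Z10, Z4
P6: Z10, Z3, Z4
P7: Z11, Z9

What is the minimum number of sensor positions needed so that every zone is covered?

3

P2, P3, P4 together cover {Z11, Z7, Z14, Z9, Z6, Z10, Z3, Z13, Z4} — every zone.
No 2 of the 7 sensor positions cover everything (all 21 pairs fall short), so 3 is minimum.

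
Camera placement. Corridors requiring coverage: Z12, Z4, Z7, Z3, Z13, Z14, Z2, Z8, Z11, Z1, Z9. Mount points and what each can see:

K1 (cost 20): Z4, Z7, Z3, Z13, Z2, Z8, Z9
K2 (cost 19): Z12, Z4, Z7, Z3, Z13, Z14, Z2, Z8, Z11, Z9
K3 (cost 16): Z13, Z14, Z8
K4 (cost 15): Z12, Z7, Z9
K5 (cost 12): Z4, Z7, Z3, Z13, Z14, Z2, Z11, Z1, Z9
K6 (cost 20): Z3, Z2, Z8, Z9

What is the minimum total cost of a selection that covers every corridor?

31

K2, K5 cover every corridor at cost 19 + 12 = 31.
Any cover uses at least 2 camera mounts; among all covering selections none totals below 31.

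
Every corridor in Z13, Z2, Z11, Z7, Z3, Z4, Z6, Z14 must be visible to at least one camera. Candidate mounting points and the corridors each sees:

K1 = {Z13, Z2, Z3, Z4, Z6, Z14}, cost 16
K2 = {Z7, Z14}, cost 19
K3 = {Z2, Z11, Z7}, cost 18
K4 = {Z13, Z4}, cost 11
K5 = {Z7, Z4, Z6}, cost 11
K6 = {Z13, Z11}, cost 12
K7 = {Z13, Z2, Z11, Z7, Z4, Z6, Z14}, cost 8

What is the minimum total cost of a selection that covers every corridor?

24

K1, K7 cover every corridor at cost 16 + 8 = 24.
Any cover uses at least 2 camera mounts; among all covering selections none totals below 24.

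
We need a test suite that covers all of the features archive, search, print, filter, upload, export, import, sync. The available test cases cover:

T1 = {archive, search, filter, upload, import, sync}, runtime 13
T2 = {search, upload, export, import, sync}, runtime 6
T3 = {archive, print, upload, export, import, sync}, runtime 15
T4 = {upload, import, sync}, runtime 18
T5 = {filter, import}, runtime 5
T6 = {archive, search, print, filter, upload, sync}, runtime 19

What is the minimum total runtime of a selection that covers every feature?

T2, T6 cover every feature at runtime 6 + 19 = 25.
Any cover uses at least 2 test cases; among all covering selections none totals below 25.

25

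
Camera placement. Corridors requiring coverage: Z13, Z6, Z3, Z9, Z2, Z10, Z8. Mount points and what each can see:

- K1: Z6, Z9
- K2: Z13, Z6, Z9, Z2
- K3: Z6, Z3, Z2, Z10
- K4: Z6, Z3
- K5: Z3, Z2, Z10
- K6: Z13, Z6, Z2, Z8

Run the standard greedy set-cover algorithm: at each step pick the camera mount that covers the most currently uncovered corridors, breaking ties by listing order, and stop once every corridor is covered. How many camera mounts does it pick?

Pick 1: K2 covers 4 new corridors (Z13, Z6, Z9, Z2).
Pick 2: K3 covers 2 new corridors (Z3, Z10).
Pick 3: K6 covers 1 new corridors (Z8).
Greedy uses 3 camera mounts.

3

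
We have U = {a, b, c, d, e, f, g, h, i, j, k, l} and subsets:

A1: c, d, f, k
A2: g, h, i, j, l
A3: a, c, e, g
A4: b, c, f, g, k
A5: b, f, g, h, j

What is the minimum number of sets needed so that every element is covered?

4

A1, A2, A3, A4 together cover {a, b, c, d, e, f, g, h, i, j, k, l} — every element.
No 3 of the 5 sets cover everything (all 10 triples fall short), so 4 is minimum.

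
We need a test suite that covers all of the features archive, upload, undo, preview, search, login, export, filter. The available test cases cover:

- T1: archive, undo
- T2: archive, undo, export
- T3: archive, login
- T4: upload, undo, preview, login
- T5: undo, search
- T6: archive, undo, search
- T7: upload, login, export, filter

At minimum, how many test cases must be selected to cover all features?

T4, T6, T7 together cover {archive, upload, undo, preview, search, login, export, filter} — every feature.
No 2 of the 7 test cases cover everything (all 21 pairs fall short), so 3 is minimum.
Greedy (largest uncovered first) would take T4, T2, T5, T7 — 4 test cases — but 3 suffice.

3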